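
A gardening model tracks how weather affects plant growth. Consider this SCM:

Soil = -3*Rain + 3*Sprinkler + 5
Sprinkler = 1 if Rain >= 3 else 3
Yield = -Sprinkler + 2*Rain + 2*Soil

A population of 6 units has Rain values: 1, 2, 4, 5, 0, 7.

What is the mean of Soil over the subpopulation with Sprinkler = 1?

-8

E[Soil|Sprinkler=1] averages over only the 3 units with Sprinkler=1 (Rain = 4, 5, 7): Soil = -4, -7, -13, mean -8.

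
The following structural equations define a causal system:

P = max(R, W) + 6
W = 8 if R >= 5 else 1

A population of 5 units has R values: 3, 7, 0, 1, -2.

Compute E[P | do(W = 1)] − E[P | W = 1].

Under do(W=1), W's equation is replaced by W=1 for every unit. Per-unit P: 9, 13, 7, 7, 7. Mean = 8.6.
E[P|W=1] averages over only the 4 units with W=1 (R = 3, 0, 1, -2): P = 9, 7, 7, 7, mean 7.5.
Difference = 8.6 − 7.5 = 1.1.

1.1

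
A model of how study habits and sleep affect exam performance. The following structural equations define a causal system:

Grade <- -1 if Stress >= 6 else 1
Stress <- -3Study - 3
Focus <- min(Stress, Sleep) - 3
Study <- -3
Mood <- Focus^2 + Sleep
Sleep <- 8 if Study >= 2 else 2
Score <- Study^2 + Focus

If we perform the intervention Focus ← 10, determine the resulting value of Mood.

Under do(Focus=10), the mechanism Focus <- min(Stress, Sleep) - 3 is discarded; Focus is fixed at 10.
Sleep = 8 if Study >= 2 else 2  [with Study=-3]  = 2
Mood = Focus^2 + Sleep  [with Focus=10, Sleep=2]  = 102

102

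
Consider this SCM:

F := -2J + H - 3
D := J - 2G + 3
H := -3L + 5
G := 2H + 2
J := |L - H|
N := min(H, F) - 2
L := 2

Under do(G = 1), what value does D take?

The intervention breaks the incoming arrows to G: G := 2H + 2 no longer applies, and G = 1.
H = -3L + 5  [with L=2]  = -1
J = |L - H|  [with L=2, H=-1]  = 3
D = J - 2G + 3  [with J=3, G=1]  = 4

4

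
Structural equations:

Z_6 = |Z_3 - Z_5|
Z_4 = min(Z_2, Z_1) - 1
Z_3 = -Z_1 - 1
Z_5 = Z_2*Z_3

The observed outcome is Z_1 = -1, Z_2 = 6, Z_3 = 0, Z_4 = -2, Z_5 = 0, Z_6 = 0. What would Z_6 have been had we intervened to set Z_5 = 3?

3

The intervention breaks the incoming arrows to Z_5: Z_5 = Z_2*Z_3 no longer applies, and Z_5 = 3.
Z_3 = -Z_1 - 1  [with Z_1=-1]  = 0
Z_6 = |Z_3 - Z_5|  [with Z_3=0, Z_5=3]  = 3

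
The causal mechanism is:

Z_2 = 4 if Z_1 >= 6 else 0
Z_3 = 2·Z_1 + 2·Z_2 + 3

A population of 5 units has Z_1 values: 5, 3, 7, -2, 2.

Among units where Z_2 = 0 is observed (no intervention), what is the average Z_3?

E[Z_3|Z_2=0] averages over only the 4 units with Z_2=0 (Z_1 = 5, 3, -2, 2): Z_3 = 13, 9, -1, 7, mean 7.

7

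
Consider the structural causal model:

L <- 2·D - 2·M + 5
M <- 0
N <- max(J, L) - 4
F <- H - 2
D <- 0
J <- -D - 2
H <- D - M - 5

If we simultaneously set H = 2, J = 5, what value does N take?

Under do(H = 2, J = 5), each intervened variable's structural equation is replaced by its fixed value.
L = 2·D - 2·M + 5  [with D=0, M=0]  = 5
N = max(J, L) - 4  [with J=5, L=5]  = 1

1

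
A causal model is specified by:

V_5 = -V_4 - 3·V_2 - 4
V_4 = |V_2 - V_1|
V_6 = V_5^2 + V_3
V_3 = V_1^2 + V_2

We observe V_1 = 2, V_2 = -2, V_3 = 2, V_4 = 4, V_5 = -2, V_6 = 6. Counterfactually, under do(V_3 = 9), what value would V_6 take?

13

The intervention breaks the incoming arrows to V_3: V_3 = V_1^2 + V_2 no longer applies, and V_3 = 9.
V_4 = |V_2 - V_1|  [with V_2=-2, V_1=2]  = 4
V_5 = -V_4 - 3·V_2 - 4  [with V_4=4, V_2=-2]  = -2
V_6 = V_5^2 + V_3  [with V_5=-2, V_3=9]  = 13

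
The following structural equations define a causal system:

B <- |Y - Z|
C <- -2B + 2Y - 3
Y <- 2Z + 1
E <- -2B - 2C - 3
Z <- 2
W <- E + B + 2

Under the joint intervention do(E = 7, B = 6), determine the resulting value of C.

Under do(E = 7, B = 6), each intervened variable's structural equation is replaced by its fixed value.
Y = 2Z + 1  [with Z=2]  = 5
C = -2B + 2Y - 3  [with B=6, Y=5]  = -5

-5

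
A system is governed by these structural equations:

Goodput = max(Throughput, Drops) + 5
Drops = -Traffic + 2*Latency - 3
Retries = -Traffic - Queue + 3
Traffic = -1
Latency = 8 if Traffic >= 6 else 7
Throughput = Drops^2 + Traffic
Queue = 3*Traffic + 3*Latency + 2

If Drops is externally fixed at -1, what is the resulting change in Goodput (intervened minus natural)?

The intervention breaks the incoming arrows to Drops: Drops = -Traffic + 2*Latency - 3 no longer applies, and Drops = -1.
Throughput = Drops^2 + Traffic  [with Drops=-1, Traffic=-1]  = 0
Goodput = max(Throughput, Drops) + 5  [with Throughput=0, Drops=-1]  = 5
Without intervention: Latency = 8 if Traffic >= 6 else 7  [with Traffic=-1]  = 7; Drops = -Traffic + 2*Latency - 3  [with Traffic=-1, Latency=7]  = 12; Throughput = Drops^2 + Traffic  [with Drops=12, Traffic=-1]  = 143; Goodput = max(Throughput, Drops) + 5  [with Throughput=143, Drops=12]  = 148.
Change = 5 − 148 = -143.

-143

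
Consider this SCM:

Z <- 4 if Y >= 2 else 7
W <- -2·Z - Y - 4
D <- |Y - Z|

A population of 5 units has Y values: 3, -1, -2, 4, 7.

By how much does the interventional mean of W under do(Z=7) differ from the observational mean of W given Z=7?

The intervention sets Z=7 in all 5 units regardless of Y. Recomputing W per unit gives -21, -17, -16, -22, -25; average -20.2.
Conditioning on Z=7 selects the 2 unit(s) with Y ∈ {-1, -2}. Their W values: -17, -16. Mean = -16.5.
Difference = -20.2 − (-16.5) = -3.7.

-3.7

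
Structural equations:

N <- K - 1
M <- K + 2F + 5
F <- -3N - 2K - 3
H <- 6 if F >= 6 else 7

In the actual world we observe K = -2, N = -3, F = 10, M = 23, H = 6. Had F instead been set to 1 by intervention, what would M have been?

5

The intervention breaks the incoming arrows to F: F <- -3N - 2K - 3 no longer applies, and F = 1.
M = K + 2F + 5  [with K=-2, F=1]  = 5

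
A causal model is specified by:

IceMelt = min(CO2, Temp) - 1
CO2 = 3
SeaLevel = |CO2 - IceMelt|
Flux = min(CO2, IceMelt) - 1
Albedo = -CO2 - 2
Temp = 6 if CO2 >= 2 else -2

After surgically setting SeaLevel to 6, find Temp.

Under do(SeaLevel=6), the mechanism SeaLevel = |CO2 - IceMelt| is discarded; SeaLevel is fixed at 6.
No directed path runs from SeaLevel to Temp, so Temp keeps its natural value.
Temp = 6 if CO2 >= 2 else -2  [with CO2=3]  = 6

6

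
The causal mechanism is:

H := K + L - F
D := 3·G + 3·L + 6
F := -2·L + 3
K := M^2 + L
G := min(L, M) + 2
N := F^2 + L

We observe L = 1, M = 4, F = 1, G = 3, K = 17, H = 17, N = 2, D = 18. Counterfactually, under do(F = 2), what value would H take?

16

The intervention breaks the incoming arrows to F: F := -2·L + 3 no longer applies, and F = 2.
K = M^2 + L  [with M=4, L=1]  = 17
H = K + L - F  [with K=17, L=1, F=2]  = 16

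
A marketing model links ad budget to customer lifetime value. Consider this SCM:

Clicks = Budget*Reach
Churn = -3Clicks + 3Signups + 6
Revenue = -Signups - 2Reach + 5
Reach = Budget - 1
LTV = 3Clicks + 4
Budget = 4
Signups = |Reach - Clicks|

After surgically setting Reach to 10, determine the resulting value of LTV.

124

Under do(Reach=10), the mechanism Reach = Budget - 1 is discarded; Reach is fixed at 10.
Clicks = Budget*Reach  [with Budget=4, Reach=10]  = 40
LTV = 3Clicks + 4  [with Clicks=40]  = 124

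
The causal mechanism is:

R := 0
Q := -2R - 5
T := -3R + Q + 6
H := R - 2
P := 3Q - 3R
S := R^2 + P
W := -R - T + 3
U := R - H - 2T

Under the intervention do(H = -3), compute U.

do(H=-3) replaces the equation H := R - 2 with the constant H = -3.
Q = -2R - 5  [with R=0]  = -5
T = -3R + Q + 6  [with R=0, Q=-5]  = 1
U = R - H - 2T  [with R=0, H=-3, T=1]  = 1

1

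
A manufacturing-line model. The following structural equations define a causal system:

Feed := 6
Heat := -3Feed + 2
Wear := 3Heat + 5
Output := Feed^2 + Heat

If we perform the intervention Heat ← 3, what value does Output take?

Under do(Heat=3), the mechanism Heat := -3Feed + 2 is discarded; Heat is fixed at 3.
Output = Feed^2 + Heat  [with Feed=6, Heat=3]  = 39

39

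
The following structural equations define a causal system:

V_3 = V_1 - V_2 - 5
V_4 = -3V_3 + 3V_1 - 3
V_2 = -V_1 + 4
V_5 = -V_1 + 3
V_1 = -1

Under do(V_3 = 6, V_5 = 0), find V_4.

-24

The joint intervention fixes V_3 = 6, V_5 = 0, removing each variable's own equation.
V_4 = -3V_3 + 3V_1 - 3  [with V_3=6, V_1=-1]  = -24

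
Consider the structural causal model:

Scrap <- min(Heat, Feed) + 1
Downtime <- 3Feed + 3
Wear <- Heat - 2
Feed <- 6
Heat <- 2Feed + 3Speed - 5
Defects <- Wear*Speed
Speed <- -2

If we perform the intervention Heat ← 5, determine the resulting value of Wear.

The intervention breaks the incoming arrows to Heat: Heat <- 2Feed + 3Speed - 5 no longer applies, and Heat = 5.
Wear = Heat - 2  [with Heat=5]  = 3

3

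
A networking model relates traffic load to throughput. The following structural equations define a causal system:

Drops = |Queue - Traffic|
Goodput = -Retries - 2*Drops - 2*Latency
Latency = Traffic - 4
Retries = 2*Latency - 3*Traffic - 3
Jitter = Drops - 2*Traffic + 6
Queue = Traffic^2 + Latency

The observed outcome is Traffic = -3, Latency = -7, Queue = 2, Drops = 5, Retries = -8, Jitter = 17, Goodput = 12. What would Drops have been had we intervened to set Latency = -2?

Under do(Latency=-2), the mechanism Latency = Traffic - 4 is discarded; Latency is fixed at -2.
Queue = Traffic^2 + Latency  [with Traffic=-3, Latency=-2]  = 7
Drops = |Queue - Traffic|  [with Queue=7, Traffic=-3]  = 10

10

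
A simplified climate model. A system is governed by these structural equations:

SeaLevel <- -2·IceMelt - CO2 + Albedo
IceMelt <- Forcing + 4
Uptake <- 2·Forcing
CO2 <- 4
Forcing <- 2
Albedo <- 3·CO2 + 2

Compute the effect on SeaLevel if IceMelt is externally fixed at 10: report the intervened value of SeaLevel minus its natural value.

do(IceMelt=10) replaces the equation IceMelt <- Forcing + 4 with the constant IceMelt = 10.
Albedo = 3·CO2 + 2  [with CO2=4]  = 14
SeaLevel = -2·IceMelt - CO2 + Albedo  [with IceMelt=10, CO2=4, Albedo=14]  = -10
Without intervention: IceMelt = Forcing + 4  [with Forcing=2]  = 6; Albedo = 3·CO2 + 2  [with CO2=4]  = 14; SeaLevel = -2·IceMelt - CO2 + Albedo  [with IceMelt=6, CO2=4, Albedo=14]  = -2.
Change = -10 − (-2) = -8.

-8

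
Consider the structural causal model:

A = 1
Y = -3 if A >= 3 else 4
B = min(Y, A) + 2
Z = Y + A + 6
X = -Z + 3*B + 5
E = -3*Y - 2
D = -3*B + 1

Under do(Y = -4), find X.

do(Y=-4) replaces the equation Y = -3 if A >= 3 else 4 with the constant Y = -4.
B = min(Y, A) + 2  [with Y=-4, A=1]  = -2
Z = Y + A + 6  [with Y=-4, A=1]  = 3
X = -Z + 3*B + 5  [with Z=3, B=-2]  = -4

-4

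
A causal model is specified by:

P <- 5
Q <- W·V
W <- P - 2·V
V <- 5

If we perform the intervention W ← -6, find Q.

The intervention breaks the incoming arrows to W: W <- P - 2·V no longer applies, and W = -6.
Q = W·V  [with W=-6, V=5]  = -30

-30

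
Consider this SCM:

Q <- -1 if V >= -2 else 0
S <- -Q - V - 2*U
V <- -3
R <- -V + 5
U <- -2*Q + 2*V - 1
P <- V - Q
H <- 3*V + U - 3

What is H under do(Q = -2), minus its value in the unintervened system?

Under do(Q=-2), the mechanism Q <- -1 if V >= -2 else 0 is discarded; Q is fixed at -2.
U = -2*Q + 2*V - 1  [with Q=-2, V=-3]  = -3
H = 3*V + U - 3  [with V=-3, U=-3]  = -15
Without intervention: Q = -1 if V >= -2 else 0  [with V=-3]  = 0; U = -2*Q + 2*V - 1  [with Q=0, V=-3]  = -7; H = 3*V + U - 3  [with V=-3, U=-7]  = -19.
Change = -15 − (-19) = 4.

4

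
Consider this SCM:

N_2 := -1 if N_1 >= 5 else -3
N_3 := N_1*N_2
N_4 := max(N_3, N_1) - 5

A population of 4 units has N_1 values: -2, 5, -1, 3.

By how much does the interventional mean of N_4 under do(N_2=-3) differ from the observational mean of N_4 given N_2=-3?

do(N_2=-3) breaks N_2's dependence on N_1. With N_2=-3 fixed, N_4 across the units is 1, 0, -2, -2, mean -0.75.
E[N_4|N_2=-3] averages over only the 3 units with N_2=-3 (N_1 = -2, -1, 3): N_4 = 1, -2, -2, mean -1.
Difference = -0.75 − (-1) = 0.25.

0.25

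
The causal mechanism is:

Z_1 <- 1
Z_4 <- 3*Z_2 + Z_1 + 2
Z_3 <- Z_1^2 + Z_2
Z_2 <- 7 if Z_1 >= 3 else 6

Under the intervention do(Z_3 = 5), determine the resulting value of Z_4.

The intervention breaks the incoming arrows to Z_3: Z_3 <- Z_1^2 + Z_2 no longer applies, and Z_3 = 5.
Z_4 is not downstream of the intervention, so its value is determined by the original equations.
Z_2 = 7 if Z_1 >= 3 else 6  [with Z_1=1]  = 6
Z_4 = 3*Z_2 + Z_1 + 2  [with Z_2=6, Z_1=1]  = 21

21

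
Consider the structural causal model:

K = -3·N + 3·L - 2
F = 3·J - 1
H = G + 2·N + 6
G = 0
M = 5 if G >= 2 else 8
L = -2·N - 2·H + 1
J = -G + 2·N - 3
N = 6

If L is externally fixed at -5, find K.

The intervention breaks the incoming arrows to L: L = -2·N - 2·H + 1 no longer applies, and L = -5.
K = -3·N + 3·L - 2  [with N=6, L=-5]  = -35

-35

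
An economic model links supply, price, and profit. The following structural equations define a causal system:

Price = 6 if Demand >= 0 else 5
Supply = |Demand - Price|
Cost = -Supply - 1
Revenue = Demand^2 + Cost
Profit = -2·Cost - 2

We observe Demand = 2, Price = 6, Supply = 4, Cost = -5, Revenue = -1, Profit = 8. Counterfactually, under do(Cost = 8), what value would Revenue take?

Intervening sets Cost = 8 and removes its equation (Cost = -Supply - 1).
Revenue = Demand^2 + Cost  [with Demand=2, Cost=8]  = 12

12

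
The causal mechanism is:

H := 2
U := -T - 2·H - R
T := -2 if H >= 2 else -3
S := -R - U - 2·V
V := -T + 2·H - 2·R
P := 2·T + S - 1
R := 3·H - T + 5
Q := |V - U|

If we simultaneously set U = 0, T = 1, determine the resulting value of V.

-17

The joint intervention fixes U = 0, T = 1, removing each variable's own equation.
R = 3·H - T + 5  [with H=2, T=1]  = 10
V = -T + 2·H - 2·R  [with T=1, H=2, R=10]  = -17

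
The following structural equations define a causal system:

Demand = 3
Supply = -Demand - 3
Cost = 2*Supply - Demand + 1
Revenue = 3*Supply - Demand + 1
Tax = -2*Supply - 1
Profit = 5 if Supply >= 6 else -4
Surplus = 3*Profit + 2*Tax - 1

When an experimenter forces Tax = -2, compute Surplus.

Under do(Tax=-2), the mechanism Tax = -2*Supply - 1 is discarded; Tax is fixed at -2.
Supply = -Demand - 3  [with Demand=3]  = -6
Profit = 5 if Supply >= 6 else -4  [with Supply=-6]  = -4
Surplus = 3*Profit + 2*Tax - 1  [with Profit=-4, Tax=-2]  = -17

-17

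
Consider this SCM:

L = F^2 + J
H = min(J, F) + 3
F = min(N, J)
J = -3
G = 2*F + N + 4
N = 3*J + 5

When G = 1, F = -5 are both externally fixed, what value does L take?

Under do(G = 1, F = -5), each intervened variable's structural equation is replaced by its fixed value.
L = F^2 + J  [with F=-5, J=-3]  = 22

22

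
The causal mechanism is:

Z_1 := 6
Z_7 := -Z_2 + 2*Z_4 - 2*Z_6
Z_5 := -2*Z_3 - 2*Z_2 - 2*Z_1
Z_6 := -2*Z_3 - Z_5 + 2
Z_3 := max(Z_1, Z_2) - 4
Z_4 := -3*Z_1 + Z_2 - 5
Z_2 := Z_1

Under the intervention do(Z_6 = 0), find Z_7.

-40

Intervening sets Z_6 = 0 and removes its equation (Z_6 := -2*Z_3 - Z_5 + 2).
Z_2 = Z_1  [with Z_1=6]  = 6
Z_4 = -3*Z_1 + Z_2 - 5  [with Z_1=6, Z_2=6]  = -17
Z_7 = -Z_2 + 2*Z_4 - 2*Z_6  [with Z_2=6, Z_4=-17, Z_6=0]  = -40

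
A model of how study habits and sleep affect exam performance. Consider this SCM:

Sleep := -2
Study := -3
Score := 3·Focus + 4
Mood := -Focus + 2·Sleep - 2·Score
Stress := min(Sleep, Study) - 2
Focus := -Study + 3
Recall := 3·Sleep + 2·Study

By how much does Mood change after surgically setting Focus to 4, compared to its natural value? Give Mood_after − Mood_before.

14

Under do(Focus=4), the mechanism Focus := -Study + 3 is discarded; Focus is fixed at 4.
Score = 3·Focus + 4  [with Focus=4]  = 16
Mood = -Focus + 2·Sleep - 2·Score  [with Focus=4, Sleep=-2, Score=16]  = -40
Without intervention: Focus = -Study + 3  [with Study=-3]  = 6; Score = 3·Focus + 4  [with Focus=6]  = 22; Mood = -Focus + 2·Sleep - 2·Score  [with Focus=6, Sleep=-2, Score=22]  = -54.
Change = -40 − (-54) = 14.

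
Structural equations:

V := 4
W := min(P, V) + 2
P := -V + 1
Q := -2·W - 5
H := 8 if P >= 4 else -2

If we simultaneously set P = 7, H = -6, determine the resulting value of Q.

-17

Under do(P = 7, H = -6), each intervened variable's structural equation is replaced by its fixed value.
W = min(P, V) + 2  [with P=7, V=4]  = 6
Q = -2·W - 5  [with W=6]  = -17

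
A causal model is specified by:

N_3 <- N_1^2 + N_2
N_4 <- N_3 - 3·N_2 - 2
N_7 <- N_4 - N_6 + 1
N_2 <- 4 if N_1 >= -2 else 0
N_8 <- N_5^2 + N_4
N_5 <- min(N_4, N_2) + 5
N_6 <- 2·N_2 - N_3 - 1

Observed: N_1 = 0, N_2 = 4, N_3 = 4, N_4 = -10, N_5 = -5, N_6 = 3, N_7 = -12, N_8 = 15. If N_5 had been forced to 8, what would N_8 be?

do(N_5=8) replaces the equation N_5 <- min(N_4, N_2) + 5 with the constant N_5 = 8.
N_2 = 4 if N_1 >= -2 else 0  [with N_1=0]  = 4
N_3 = N_1^2 + N_2  [with N_1=0, N_2=4]  = 4
N_4 = N_3 - 3·N_2 - 2  [with N_3=4, N_2=4]  = -10
N_8 = N_5^2 + N_4  [with N_5=8, N_4=-10]  = 54

54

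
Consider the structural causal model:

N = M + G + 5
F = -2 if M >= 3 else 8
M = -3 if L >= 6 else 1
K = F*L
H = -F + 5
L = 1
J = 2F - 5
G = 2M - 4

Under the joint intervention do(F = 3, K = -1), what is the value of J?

1

The joint intervention fixes F = 3, K = -1, removing each variable's own equation.
J = 2F - 5  [with F=3]  = 1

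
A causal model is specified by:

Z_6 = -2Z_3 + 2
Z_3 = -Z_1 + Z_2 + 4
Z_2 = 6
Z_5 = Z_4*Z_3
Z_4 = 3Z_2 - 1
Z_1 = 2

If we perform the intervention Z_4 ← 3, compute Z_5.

Intervening sets Z_4 = 3 and removes its equation (Z_4 = 3Z_2 - 1).
Z_3 = -Z_1 + Z_2 + 4  [with Z_1=2, Z_2=6]  = 8
Z_5 = Z_4*Z_3  [with Z_4=3, Z_3=8]  = 24

24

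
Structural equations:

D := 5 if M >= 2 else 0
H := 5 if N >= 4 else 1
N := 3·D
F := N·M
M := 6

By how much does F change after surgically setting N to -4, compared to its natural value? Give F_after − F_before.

do(N=-4) replaces the equation N := 3·D with the constant N = -4.
F = N·M  [with N=-4, M=6]  = -24
Without intervention: D = 5 if M >= 2 else 0  [with M=6]  = 5; N = 3·D  [with D=5]  = 15; F = N·M  [with N=15, M=6]  = 90.
Change = -24 − 90 = -114.

-114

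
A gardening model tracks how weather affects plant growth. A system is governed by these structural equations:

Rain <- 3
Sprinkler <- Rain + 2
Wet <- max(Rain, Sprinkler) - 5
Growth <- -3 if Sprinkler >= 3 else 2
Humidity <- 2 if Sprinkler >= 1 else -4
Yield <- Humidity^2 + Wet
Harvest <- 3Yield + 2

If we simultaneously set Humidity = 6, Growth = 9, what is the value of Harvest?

110

Setting Humidity = 6, Growth = 9 by intervention discards those variables' equations.
Sprinkler = Rain + 2  [with Rain=3]  = 5
Wet = max(Rain, Sprinkler) - 5  [with Rain=3, Sprinkler=5]  = 0
Yield = Humidity^2 + Wet  [with Humidity=6, Wet=0]  = 36
Harvest = 3Yield + 2  [with Yield=36]  = 110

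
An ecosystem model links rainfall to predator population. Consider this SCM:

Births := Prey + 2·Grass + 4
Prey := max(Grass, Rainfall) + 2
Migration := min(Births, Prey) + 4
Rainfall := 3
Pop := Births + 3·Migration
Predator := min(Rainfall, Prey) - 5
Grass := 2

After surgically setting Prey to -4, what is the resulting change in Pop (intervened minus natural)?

-36

The intervention breaks the incoming arrows to Prey: Prey := max(Grass, Rainfall) + 2 no longer applies, and Prey = -4.
Births = Prey + 2·Grass + 4  [with Prey=-4, Grass=2]  = 4
Migration = min(Births, Prey) + 4  [with Births=4, Prey=-4]  = 0
Pop = Births + 3·Migration  [with Births=4, Migration=0]  = 4
Without intervention: Prey = max(Grass, Rainfall) + 2  [with Grass=2, Rainfall=3]  = 5; Births = Prey + 2·Grass + 4  [with Prey=5, Grass=2]  = 13; Migration = min(Births, Prey) + 4  [with Births=13, Prey=5]  = 9; Pop = Births + 3·Migration  [with Births=13, Migration=9]  = 40.
Change = 4 − 40 = -36.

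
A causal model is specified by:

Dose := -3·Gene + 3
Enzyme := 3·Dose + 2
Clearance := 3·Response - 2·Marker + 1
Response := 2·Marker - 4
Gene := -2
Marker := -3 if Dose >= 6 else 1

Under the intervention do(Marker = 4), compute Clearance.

5

Under do(Marker=4), the mechanism Marker := -3 if Dose >= 6 else 1 is discarded; Marker is fixed at 4.
Response = 2·Marker - 4  [with Marker=4]  = 4
Clearance = 3·Response - 2·Marker + 1  [with Response=4, Marker=4]  = 5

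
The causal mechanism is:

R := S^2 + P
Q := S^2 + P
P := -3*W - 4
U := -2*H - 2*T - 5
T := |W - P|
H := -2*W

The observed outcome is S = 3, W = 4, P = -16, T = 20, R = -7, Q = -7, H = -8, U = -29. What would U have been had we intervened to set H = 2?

do(H=2) replaces the equation H := -2*W with the constant H = 2.
P = -3*W - 4  [with W=4]  = -16
T = |W - P|  [with W=4, P=-16]  = 20
U = -2*H - 2*T - 5  [with H=2, T=20]  = -49

-49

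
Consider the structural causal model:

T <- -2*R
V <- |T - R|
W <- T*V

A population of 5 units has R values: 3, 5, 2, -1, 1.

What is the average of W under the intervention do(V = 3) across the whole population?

do(V=3) breaks V's dependence on R. With V=3 fixed, W across the units is -18, -30, -12, 6, -6, mean -12.

-12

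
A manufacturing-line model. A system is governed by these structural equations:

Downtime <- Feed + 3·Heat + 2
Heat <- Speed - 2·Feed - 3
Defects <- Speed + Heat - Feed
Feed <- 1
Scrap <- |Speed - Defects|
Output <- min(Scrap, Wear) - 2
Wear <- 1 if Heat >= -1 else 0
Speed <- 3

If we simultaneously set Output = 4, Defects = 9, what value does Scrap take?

6

Setting Output = 4, Defects = 9 by intervention discards those variables' equations.
Scrap = |Speed - Defects|  [with Speed=3, Defects=9]  = 6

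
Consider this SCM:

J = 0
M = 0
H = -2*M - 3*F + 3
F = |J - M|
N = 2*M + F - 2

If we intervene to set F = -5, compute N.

-7

The intervention breaks the incoming arrows to F: F = |J - M| no longer applies, and F = -5.
N = 2*M + F - 2  [with M=0, F=-5]  = -7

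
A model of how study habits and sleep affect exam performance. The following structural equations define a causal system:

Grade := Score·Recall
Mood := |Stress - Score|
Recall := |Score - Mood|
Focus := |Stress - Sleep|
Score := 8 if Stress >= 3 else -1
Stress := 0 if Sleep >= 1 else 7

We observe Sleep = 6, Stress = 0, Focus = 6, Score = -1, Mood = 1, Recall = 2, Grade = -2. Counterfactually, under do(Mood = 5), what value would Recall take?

6

The intervention breaks the incoming arrows to Mood: Mood := |Stress - Score| no longer applies, and Mood = 5.
Stress = 0 if Sleep >= 1 else 7  [with Sleep=6]  = 0
Score = 8 if Stress >= 3 else -1  [with Stress=0]  = -1
Recall = |Score - Mood|  [with Score=-1, Mood=5]  = 6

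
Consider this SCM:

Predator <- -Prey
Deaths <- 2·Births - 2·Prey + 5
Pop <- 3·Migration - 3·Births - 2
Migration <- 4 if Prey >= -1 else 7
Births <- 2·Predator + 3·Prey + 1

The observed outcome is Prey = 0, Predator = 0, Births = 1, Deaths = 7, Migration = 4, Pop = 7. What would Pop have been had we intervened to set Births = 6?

The intervention breaks the incoming arrows to Births: Births <- 2·Predator + 3·Prey + 1 no longer applies, and Births = 6.
Migration = 4 if Prey >= -1 else 7  [with Prey=0]  = 4
Pop = 3·Migration - 3·Births - 2  [with Migration=4, Births=6]  = -8

-8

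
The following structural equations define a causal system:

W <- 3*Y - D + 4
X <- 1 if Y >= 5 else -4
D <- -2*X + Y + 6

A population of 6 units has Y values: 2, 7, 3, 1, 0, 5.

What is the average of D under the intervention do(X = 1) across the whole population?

7

do(X=1) breaks X's dependence on Y. With X=1 fixed, D across the units is 6, 11, 7, 5, 4, 9, mean 7.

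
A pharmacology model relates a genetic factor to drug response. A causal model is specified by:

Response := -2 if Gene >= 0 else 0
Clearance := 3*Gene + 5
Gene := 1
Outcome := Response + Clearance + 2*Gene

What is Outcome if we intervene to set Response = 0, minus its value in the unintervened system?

Under do(Response=0), the mechanism Response := -2 if Gene >= 0 else 0 is discarded; Response is fixed at 0.
Clearance = 3*Gene + 5  [with Gene=1]  = 8
Outcome = Response + Clearance + 2*Gene  [with Response=0, Clearance=8, Gene=1]  = 10
Without intervention: Response = -2 if Gene >= 0 else 0  [with Gene=1]  = -2; Clearance = 3*Gene + 5  [with Gene=1]  = 8; Outcome = Response + Clearance + 2*Gene  [with Response=-2, Clearance=8, Gene=1]  = 8.
Change = 10 − 8 = 2.

2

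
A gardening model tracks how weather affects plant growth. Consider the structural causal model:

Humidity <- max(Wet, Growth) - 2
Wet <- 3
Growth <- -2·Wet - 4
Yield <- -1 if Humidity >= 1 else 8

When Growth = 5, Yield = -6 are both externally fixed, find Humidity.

The joint intervention fixes Growth = 5, Yield = -6, removing each variable's own equation.
Humidity = max(Wet, Growth) - 2  [with Wet=3, Growth=5]  = 3

3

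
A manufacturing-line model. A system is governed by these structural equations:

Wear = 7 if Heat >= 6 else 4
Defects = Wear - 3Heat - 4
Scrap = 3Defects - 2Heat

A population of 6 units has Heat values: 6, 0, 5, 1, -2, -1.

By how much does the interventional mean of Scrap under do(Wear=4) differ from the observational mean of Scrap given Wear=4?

-9.9

Under do(Wear=4), Wear's equation is replaced by Wear=4 for every unit. Per-unit Scrap: -66, 0, -55, -11, 22, 11. Mean = -16.5.
E[Scrap|Wear=4] averages over only the 5 units with Wear=4 (Heat = 0, 5, 1, -2, -1): Scrap = 0, -55, -11, 22, 11, mean -6.6.
Difference = -16.5 − (-6.6) = -9.9.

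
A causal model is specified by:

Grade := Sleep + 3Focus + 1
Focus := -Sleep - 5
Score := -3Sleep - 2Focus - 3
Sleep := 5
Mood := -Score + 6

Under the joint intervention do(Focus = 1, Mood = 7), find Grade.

9

Setting Focus = 1, Mood = 7 by intervention discards those variables' equations.
Grade = Sleep + 3Focus + 1  [with Sleep=5, Focus=1]  = 9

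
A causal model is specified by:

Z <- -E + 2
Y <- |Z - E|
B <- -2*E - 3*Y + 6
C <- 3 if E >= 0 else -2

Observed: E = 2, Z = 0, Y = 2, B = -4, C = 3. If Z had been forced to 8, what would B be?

-16

Under do(Z=8), the mechanism Z <- -E + 2 is discarded; Z is fixed at 8.
Y = |Z - E|  [with Z=8, E=2]  = 6
B = -2*E - 3*Y + 6  [with E=2, Y=6]  = -16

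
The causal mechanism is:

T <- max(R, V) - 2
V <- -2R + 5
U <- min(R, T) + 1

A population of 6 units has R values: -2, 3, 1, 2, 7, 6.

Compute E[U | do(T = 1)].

1.5

Under do(T=1), T's equation is replaced by T=1 for every unit. Per-unit U: -1, 2, 2, 2, 2, 2. Mean = 1.5.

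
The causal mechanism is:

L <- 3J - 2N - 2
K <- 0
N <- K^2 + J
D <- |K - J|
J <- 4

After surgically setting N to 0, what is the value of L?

do(N=0) replaces the equation N <- K^2 + J with the constant N = 0.
L = 3J - 2N - 2  [with J=4, N=0]  = 10

10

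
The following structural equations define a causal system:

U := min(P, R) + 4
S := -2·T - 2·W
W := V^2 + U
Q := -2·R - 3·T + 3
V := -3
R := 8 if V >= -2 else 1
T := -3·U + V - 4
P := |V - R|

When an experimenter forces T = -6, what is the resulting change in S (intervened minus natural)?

-32

Intervening sets T = -6 and removes its equation (T := -3·U + V - 4).
R = 8 if V >= -2 else 1  [with V=-3]  = 1
P = |V - R|  [with V=-3, R=1]  = 4
U = min(P, R) + 4  [with P=4, R=1]  = 5
W = V^2 + U  [with V=-3, U=5]  = 14
S = -2·T - 2·W  [with T=-6, W=14]  = -16
Without intervention: R = 8 if V >= -2 else 1  [with V=-3]  = 1; P = |V - R|  [with V=-3, R=1]  = 4; U = min(P, R) + 4  [with P=4, R=1]  = 5; W = V^2 + U  [with V=-3, U=5]  = 14; T = -3·U + V - 4  [with U=5, V=-3]  = -22; S = -2·T - 2·W  [with T=-22, W=14]  = 16.
Change = -16 − 16 = -32.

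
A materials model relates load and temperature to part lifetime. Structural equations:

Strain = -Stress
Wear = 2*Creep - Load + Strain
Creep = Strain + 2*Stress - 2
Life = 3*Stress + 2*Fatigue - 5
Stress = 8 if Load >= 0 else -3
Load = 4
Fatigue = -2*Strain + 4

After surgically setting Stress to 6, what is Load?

4

Under do(Stress=6), the mechanism Stress = 8 if Load >= 0 else -3 is discarded; Stress is fixed at 6.
Load is not downstream of the intervention, so its value is determined by the original equations.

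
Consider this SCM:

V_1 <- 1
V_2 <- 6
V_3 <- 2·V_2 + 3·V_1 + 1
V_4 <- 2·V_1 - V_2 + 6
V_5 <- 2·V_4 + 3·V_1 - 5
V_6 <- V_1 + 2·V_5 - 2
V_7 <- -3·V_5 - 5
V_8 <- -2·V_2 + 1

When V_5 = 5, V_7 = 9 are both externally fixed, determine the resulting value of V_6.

Under do(V_5 = 5, V_7 = 9), each intervened variable's structural equation is replaced by its fixed value.
V_6 = V_1 + 2·V_5 - 2  [with V_1=1, V_5=5]  = 9

9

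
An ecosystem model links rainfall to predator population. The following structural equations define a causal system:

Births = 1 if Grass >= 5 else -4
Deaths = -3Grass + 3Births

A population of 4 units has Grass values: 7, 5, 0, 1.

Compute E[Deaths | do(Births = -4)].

-21.75

Under do(Births=-4), Births's equation is replaced by Births=-4 for every unit. Per-unit Deaths: -33, -27, -12, -15. Mean = -21.75.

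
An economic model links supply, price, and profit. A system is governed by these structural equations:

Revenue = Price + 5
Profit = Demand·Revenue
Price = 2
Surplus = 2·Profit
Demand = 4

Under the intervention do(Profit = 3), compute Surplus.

Intervening sets Profit = 3 and removes its equation (Profit = Demand·Revenue).
Surplus = 2·Profit  [with Profit=3]  = 6

6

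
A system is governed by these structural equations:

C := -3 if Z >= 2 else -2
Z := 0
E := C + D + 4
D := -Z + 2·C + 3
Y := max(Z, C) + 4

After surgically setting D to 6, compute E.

The intervention breaks the incoming arrows to D: D := -Z + 2·C + 3 no longer applies, and D = 6.
C = -3 if Z >= 2 else -2  [with Z=0]  = -2
E = C + D + 4  [with C=-2, D=6]  = 8

8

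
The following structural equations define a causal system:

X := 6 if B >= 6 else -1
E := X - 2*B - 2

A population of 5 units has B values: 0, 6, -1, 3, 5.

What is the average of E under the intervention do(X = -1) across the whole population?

-8.2

Under do(X=-1), X's equation is replaced by X=-1 for every unit. Per-unit E: -3, -15, -1, -9, -13. Mean = -8.2.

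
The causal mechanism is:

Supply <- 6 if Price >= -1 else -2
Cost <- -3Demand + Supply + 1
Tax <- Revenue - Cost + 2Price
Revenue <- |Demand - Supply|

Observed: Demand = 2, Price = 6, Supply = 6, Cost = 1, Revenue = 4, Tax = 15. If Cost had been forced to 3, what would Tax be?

Under do(Cost=3), the mechanism Cost <- -3Demand + Supply + 1 is discarded; Cost is fixed at 3.
Supply = 6 if Price >= -1 else -2  [with Price=6]  = 6
Revenue = |Demand - Supply|  [with Demand=2, Supply=6]  = 4
Tax = Revenue - Cost + 2Price  [with Revenue=4, Cost=3, Price=6]  = 13

13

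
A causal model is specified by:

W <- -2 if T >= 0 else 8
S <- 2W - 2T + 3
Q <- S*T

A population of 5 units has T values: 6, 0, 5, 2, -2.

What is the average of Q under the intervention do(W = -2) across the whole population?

The intervention sets W=-2 in all 5 units regardless of T. Recomputing Q per unit gives -78, 0, -55, -10, -6; average -29.8.

-29.8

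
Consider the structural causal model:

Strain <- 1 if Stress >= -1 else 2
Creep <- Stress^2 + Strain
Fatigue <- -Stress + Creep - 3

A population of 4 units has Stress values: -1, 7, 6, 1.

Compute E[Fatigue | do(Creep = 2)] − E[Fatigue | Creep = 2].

-3.25

Under do(Creep=2), Creep's equation is replaced by Creep=2 for every unit. Per-unit Fatigue: 0, -8, -7, -2. Mean = -4.25.
Conditioning on Creep=2 selects the 2 unit(s) with Stress ∈ {-1, 1}. Their Fatigue values: 0, -2. Mean = -1.
Difference = -4.25 − (-1) = -3.25.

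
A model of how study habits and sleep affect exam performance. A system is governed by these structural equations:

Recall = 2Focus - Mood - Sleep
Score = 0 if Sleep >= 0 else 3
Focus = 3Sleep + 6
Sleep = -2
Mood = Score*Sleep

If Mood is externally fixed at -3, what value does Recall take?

5

Intervening sets Mood = -3 and removes its equation (Mood = Score*Sleep).
Focus = 3Sleep + 6  [with Sleep=-2]  = 0
Recall = 2Focus - Mood - Sleep  [with Focus=0, Mood=-3, Sleep=-2]  = 5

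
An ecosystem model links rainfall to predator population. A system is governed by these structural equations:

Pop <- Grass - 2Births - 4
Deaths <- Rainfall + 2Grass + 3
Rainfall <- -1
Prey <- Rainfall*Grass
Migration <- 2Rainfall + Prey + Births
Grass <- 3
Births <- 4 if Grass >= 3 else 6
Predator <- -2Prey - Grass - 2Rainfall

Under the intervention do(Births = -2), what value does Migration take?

Under do(Births=-2), the mechanism Births <- 4 if Grass >= 3 else 6 is discarded; Births is fixed at -2.
Prey = Rainfall*Grass  [with Rainfall=-1, Grass=3]  = -3
Migration = 2Rainfall + Prey + Births  [with Rainfall=-1, Prey=-3, Births=-2]  = -7

-7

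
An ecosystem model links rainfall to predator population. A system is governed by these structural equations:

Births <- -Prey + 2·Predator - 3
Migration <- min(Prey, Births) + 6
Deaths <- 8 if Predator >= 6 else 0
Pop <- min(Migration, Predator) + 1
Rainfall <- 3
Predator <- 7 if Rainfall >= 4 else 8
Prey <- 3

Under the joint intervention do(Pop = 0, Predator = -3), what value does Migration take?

-6

Setting Pop = 0, Predator = -3 by intervention discards those variables' equations.
Births = -Prey + 2·Predator - 3  [with Prey=3, Predator=-3]  = -12
Migration = min(Prey, Births) + 6  [with Prey=3, Births=-12]  = -6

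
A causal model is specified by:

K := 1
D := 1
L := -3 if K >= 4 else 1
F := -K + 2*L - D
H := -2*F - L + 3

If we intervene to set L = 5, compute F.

The intervention breaks the incoming arrows to L: L := -3 if K >= 4 else 1 no longer applies, and L = 5.
F = -K + 2*L - D  [with K=1, L=5, D=1]  = 8

8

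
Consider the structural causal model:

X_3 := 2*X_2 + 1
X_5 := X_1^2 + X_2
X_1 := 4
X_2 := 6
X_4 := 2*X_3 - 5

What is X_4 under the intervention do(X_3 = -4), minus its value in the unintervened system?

-34

The intervention breaks the incoming arrows to X_3: X_3 := 2*X_2 + 1 no longer applies, and X_3 = -4.
X_4 = 2*X_3 - 5  [with X_3=-4]  = -13
Without intervention: X_3 = 2*X_2 + 1  [with X_2=6]  = 13; X_4 = 2*X_3 - 5  [with X_3=13]  = 21.
Change = -13 − 21 = -34.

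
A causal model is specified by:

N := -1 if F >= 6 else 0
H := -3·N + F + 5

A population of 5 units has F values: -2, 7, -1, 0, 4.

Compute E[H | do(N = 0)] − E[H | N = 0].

do(N=0) breaks N's dependence on F. With N=0 fixed, H across the units is 3, 12, 4, 5, 9, mean 6.6.
E[H|N=0] averages over only the 4 units with N=0 (F = -2, -1, 0, 4): H = 3, 4, 5, 9, mean 5.25.
Difference = 6.6 − 5.25 = 1.35.

1.35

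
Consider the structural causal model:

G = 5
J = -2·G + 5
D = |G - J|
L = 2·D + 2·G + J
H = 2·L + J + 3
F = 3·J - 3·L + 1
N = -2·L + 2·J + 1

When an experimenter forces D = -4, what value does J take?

Under do(D=-4), the mechanism D = |G - J| is discarded; D is fixed at -4.
Since J is not a descendant of the intervened variable, it is unaffected.
J = -2·G + 5  [with G=5]  = -5

-5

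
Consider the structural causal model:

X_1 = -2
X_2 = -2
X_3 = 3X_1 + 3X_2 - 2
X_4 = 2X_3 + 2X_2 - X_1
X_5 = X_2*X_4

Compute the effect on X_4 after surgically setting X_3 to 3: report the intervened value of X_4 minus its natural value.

34

The intervention breaks the incoming arrows to X_3: X_3 = 3X_1 + 3X_2 - 2 no longer applies, and X_3 = 3.
X_4 = 2X_3 + 2X_2 - X_1  [with X_3=3, X_2=-2, X_1=-2]  = 4
Without intervention: X_3 = 3X_1 + 3X_2 - 2  [with X_1=-2, X_2=-2]  = -14; X_4 = 2X_3 + 2X_2 - X_1  [with X_3=-14, X_2=-2, X_1=-2]  = -30.
Change = 4 − (-30) = 34.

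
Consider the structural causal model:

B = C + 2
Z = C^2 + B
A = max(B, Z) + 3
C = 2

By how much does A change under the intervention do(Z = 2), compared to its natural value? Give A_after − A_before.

-4

The intervention breaks the incoming arrows to Z: Z = C^2 + B no longer applies, and Z = 2.
B = C + 2  [with C=2]  = 4
A = max(B, Z) + 3  [with B=4, Z=2]  = 7
Without intervention: B = C + 2  [with C=2]  = 4; Z = C^2 + B  [with C=2, B=4]  = 8; A = max(B, Z) + 3  [with B=4, Z=8]  = 11.
Change = 7 − 11 = -4.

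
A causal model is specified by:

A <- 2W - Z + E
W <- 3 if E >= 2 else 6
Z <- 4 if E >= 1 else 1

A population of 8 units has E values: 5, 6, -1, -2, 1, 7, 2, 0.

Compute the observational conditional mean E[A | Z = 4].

E[A|Z=4] averages over only the 5 units with Z=4 (E = 5, 6, 1, 7, 2): A = 7, 8, 9, 9, 4, mean 7.4.

7.4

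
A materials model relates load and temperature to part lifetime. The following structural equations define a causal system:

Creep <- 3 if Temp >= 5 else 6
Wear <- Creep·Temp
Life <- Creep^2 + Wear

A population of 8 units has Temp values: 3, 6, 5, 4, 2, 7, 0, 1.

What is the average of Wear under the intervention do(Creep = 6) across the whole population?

The intervention sets Creep=6 in all 8 units regardless of Temp. Recomputing Wear per unit gives 18, 36, 30, 24, 12, 42, 0, 6; average 21.

21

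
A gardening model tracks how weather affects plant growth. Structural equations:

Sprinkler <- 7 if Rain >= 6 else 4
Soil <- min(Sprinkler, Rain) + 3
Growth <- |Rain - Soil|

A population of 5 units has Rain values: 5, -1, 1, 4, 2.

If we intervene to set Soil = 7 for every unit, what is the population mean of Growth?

4.8

The intervention sets Soil=7 in all 5 units regardless of Rain. Recomputing Growth per unit gives 2, 8, 6, 3, 5; average 4.8.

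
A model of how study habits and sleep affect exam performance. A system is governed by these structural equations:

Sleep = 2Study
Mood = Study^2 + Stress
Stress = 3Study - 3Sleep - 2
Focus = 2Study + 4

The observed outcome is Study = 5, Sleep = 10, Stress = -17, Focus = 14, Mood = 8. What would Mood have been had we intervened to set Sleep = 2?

32

do(Sleep=2) replaces the equation Sleep = 2Study with the constant Sleep = 2.
Stress = 3Study - 3Sleep - 2  [with Study=5, Sleep=2]  = 7
Mood = Study^2 + Stress  [with Study=5, Stress=7]  = 32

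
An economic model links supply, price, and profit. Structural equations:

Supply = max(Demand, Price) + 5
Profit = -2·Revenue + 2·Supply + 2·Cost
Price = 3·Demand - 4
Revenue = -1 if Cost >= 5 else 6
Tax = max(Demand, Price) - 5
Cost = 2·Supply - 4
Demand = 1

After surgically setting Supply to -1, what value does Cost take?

The intervention breaks the incoming arrows to Supply: Supply = max(Demand, Price) + 5 no longer applies, and Supply = -1.
Cost = 2·Supply - 4  [with Supply=-1]  = -6

-6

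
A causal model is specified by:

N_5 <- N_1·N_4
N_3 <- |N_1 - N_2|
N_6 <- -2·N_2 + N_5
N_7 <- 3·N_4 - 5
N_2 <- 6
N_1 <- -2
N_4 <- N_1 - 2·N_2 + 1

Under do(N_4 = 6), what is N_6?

-24

Under do(N_4=6), the mechanism N_4 <- N_1 - 2·N_2 + 1 is discarded; N_4 is fixed at 6.
N_5 = N_1·N_4  [with N_1=-2, N_4=6]  = -12
N_6 = -2·N_2 + N_5  [with N_2=6, N_5=-12]  = -24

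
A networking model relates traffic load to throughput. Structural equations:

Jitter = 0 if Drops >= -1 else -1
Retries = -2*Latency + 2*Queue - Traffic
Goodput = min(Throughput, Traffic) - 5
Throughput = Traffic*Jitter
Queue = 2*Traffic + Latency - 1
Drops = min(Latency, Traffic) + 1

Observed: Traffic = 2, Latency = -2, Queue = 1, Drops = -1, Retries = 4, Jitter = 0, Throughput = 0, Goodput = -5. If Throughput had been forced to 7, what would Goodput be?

-3

do(Throughput=7) replaces the equation Throughput = Traffic*Jitter with the constant Throughput = 7.
Goodput = min(Throughput, Traffic) - 5  [with Throughput=7, Traffic=2]  = -3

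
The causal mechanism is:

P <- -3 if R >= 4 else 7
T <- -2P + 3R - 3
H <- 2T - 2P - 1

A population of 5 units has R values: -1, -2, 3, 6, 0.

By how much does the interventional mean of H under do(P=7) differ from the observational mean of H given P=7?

7.2

do(P=7) breaks P's dependence on R. With P=7 fixed, H across the units is -55, -61, -31, -13, -49, mean -41.8.
Observing P=7 restricts to units where P's equation naturally yields 7: R ∈ {-1, -2, 3, 0}. In that subpopulation H = -55, -61, -31, -49, mean -49.
Difference = -41.8 − (-49) = 7.2.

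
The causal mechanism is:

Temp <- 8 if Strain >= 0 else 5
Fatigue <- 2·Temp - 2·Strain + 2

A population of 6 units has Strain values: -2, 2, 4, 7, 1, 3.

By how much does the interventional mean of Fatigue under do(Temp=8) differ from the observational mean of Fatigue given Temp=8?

1.8

The intervention sets Temp=8 in all 6 units regardless of Strain. Recomputing Fatigue per unit gives 22, 14, 10, 4, 16, 12; average 13.
E[Fatigue|Temp=8] averages over only the 5 units with Temp=8 (Strain = 2, 4, 7, 1, 3): Fatigue = 14, 10, 4, 16, 12, mean 11.2.
Difference = 13 − 11.2 = 1.8.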